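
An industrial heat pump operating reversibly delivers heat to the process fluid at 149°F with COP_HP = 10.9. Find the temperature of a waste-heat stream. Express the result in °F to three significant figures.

93.2 °F

COP_HP = T_H/(T_H − T_C) gives T_H − T_C = T_H/COP.
With T_H = 338.15 K, T_C = 338.15 × (1 − 1/10.9) = 307.13 K.
Converting, 307.13 K = 93.16°F.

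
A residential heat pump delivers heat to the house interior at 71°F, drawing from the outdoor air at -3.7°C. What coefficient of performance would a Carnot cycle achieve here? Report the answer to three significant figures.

11.6

In absolute terms T_C = 269.45 K and T_H = 294.82 K, so ΔT = 25.37 K.
For a reversible cycle, COP_Carnot = T_H/ΔT = 294.82/25.37 = 11.62.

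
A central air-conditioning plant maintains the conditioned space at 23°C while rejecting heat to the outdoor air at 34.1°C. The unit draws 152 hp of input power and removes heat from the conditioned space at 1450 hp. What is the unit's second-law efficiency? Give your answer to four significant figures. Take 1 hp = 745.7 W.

COP_actual = Q̇_C/Ẇ = 1450/152.0 = 9.539.
In absolute terms T_C = 296.15 K and T_H = 307.25 K, so ΔT = 11.10 K.
COP_Carnot = T_C/ΔT = 296.15/11.10 = 26.68.
η_II = COP_actual/COP_Carnot = 9.539/26.68 = 0.3575.

0.3575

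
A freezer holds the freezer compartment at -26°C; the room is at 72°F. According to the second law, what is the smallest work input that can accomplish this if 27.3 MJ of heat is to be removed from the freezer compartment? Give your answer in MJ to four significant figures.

5.327 MJ

In absolute terms T_C = 247.15 K and T_H = 295.37 K, so ΔT = 48.22 K.
The reversible limit is COP_R = T_C/ΔT = 5.125, so W_min = Q_C/COP = Q_C·ΔT/T_C.
W_min = 27.30 × 48.22/247.15 = 5.327 MJ.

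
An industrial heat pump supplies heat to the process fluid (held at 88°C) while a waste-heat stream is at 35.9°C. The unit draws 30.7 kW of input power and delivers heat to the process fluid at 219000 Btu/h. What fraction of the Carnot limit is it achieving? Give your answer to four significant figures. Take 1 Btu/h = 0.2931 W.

Converting, Q̇_H = 219000 Btu/h = 64.19 kW, so COP_actual = Q̇_H/Ẇ = 64.19/30.70 = 2.091.
In absolute terms T_C = 309.05 K and T_H = 361.15 K, so ΔT = 52.10 K.
COP_Carnot = T_H/ΔT = 361.15/52.10 = 6.932.
η_II = COP_actual/COP_Carnot = 2.091/6.932 = 0.3016.

0.3016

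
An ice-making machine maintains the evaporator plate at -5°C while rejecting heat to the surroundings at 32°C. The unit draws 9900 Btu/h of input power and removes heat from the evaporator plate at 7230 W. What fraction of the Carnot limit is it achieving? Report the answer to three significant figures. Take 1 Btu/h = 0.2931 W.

Converting, Q̇_C = 7230 W = 24670 Btu/h, so COP_actual = Q̇_C/Ẇ = 24670/9900 = 2.492.
In absolute terms T_C = 268.15 K and T_H = 305.15 K, so ΔT = 37.00 K.
COP_Carnot = T_C/ΔT = 268.15/37.00 = 7.247.
η_II = COP_actual/COP_Carnot = 2.492/7.247 = 0.3438.

0.344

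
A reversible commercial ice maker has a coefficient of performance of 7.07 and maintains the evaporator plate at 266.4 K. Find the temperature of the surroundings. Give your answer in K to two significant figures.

COP_R = T_C/(T_H − T_C) gives T_H − T_C = T_C/COP.
With T_C = 266.40 K, T_H = 266.40 × (1 + 1/7.07) = 304.08 K.

300 K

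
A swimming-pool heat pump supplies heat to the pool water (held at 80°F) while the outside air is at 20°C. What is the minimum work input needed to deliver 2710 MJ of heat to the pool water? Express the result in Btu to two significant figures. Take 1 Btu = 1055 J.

57000 Btu

In absolute terms T_C = 293.15 K and T_H = 299.82 K, so ΔT = 6.667 K.
The reversible limit is COP_HP = T_H/ΔT = 44.97, so W_min = Q_H/COP = Q_H·ΔT/T_H.
W_min = 2710 × 6.667/299.82 = 60.26 MJ = 57120 Btu.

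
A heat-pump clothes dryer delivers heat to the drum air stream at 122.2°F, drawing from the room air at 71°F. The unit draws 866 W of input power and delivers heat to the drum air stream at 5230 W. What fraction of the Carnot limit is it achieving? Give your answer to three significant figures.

COP_actual = Q̇_H/Ẇ = 5230/866.0 = 6.039.
In absolute terms T_C = 294.82 K and T_H = 323.26 K, so ΔT = 28.44 K.
COP_Carnot = T_H/ΔT = 323.26/28.44 = 11.36.
η_II = COP_actual/COP_Carnot = 6.039/11.36 = 0.5314.

0.531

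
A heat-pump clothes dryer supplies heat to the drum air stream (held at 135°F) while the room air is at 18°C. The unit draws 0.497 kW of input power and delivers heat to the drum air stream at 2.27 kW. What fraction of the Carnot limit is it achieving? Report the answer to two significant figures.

0.54

COP_actual = Q̇_H/Ẇ = 2.270/0.4970 = 4.567.
In absolute terms T_C = 291.15 K and T_H = 330.37 K, so ΔT = 39.22 K.
COP_Carnot = T_H/ΔT = 330.37/39.22 = 8.423.
η_II = COP_actual/COP_Carnot = 4.567/8.423 = 0.5422.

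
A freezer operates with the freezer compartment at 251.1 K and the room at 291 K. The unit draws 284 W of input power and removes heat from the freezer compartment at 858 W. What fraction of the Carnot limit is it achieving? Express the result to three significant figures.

0.480

COP_actual = Q̇_C/Ẇ = 858.0/284.0 = 3.021.
The reservoir spacing is ΔT = 291 − 251.1 = 39.90 K.
COP_Carnot = T_C/ΔT = 251.10/39.90 = 6.293.
η_II = COP_actual/COP_Carnot = 3.021/6.293 = 0.4801.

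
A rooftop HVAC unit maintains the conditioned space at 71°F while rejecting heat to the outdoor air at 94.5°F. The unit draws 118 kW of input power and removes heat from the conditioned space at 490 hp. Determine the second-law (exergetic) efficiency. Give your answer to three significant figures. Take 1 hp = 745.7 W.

0.137

Converting, Q̇_C = 490.0 hp = 365.4 kW, so COP_actual = Q̇_C/Ẇ = 365.4/118.0 = 3.097.
In absolute terms T_C = 294.82 K and T_H = 307.87 K, so ΔT = 13.06 K.
COP_Carnot = T_C/ΔT = 294.82/13.06 = 22.58.
η_II = COP_actual/COP_Carnot = 3.097/22.58 = 0.1371.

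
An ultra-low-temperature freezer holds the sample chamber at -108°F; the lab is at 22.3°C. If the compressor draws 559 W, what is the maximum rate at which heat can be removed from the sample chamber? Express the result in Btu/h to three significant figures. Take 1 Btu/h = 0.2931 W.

In absolute terms T_C = 195.37 K and T_H = 295.45 K, so ΔT = 100.1 K.
COP_Carnot = T_C/ΔT = 195.37/100.1 = 1.952.
Q̇_max = COP_Carnot × Ẇ = 1.952 × 559.0 W = 1091 W = 3723 Btu/h.

3720 Btu/h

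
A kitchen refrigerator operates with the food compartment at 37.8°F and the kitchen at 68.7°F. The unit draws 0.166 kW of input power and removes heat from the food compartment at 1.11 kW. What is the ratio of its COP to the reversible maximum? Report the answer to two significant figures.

0.42

COP_actual = Q̇_C/Ẇ = 1.110/0.1660 = 6.687.
In absolute terms T_C = 276.37 K and T_H = 293.54 K, so ΔT = 17.17 K.
COP_Carnot = T_C/ΔT = 276.37/17.17 = 16.10.
η_II = COP_actual/COP_Carnot = 6.687/16.10 = 0.4153.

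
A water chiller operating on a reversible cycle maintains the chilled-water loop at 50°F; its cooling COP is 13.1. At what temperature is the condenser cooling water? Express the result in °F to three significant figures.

88.9 °F

COP_R = T_C/(T_H − T_C) gives T_H − T_C = T_C/COP.
With T_C = 283.15 K, T_H = 283.15 × (1 + 1/13.1) = 304.76 K.
Converting, 304.76 K = 88.91°F.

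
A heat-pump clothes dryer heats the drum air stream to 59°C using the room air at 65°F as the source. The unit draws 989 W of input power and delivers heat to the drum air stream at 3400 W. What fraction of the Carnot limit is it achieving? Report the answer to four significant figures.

COP_actual = Q̇_H/Ẇ = 3400/989.0 = 3.438.
In absolute terms T_C = 291.48 K and T_H = 332.15 K, so ΔT = 40.67 K.
COP_Carnot = T_H/ΔT = 332.15/40.67 = 8.168.
η_II = COP_actual/COP_Carnot = 3.438/8.168 = 0.4209.

0.4209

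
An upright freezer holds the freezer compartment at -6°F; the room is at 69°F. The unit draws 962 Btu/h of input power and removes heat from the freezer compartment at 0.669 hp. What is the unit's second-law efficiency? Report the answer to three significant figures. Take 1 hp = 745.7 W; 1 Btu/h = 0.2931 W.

Converting, Q̇_C = 0.6690 hp = 1702 Btu/h, so COP_actual = Q̇_C/Ẇ = 1702/962.0 = 1.769.
In absolute terms T_C = 252.04 K and T_H = 293.71 K, so ΔT = 41.67 K.
COP_Carnot = T_C/ΔT = 252.04/41.67 = 6.049.
η_II = COP_actual/COP_Carnot = 1.769/6.049 = 0.2925.

0.292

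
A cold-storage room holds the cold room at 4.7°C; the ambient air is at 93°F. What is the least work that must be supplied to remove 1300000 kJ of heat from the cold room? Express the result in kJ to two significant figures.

140000 kJ

In absolute terms T_C = 277.85 K and T_H = 307.04 K, so ΔT = 29.19 K.
The reversible limit is COP_R = T_C/ΔT = 9.519, so W_min = Q_C/COP = Q_C·ΔT/T_C.
W_min = 1300000 × 29.19/277.85 = 136600 kJ.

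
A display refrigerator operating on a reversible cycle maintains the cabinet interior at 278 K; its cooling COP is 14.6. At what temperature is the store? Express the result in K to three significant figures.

297 K

COP_R = T_C/(T_H − T_C) gives T_H − T_C = T_C/COP.
With T_C = 278.00 K, T_H = 278.00 × (1 + 1/14.6) = 297.04 K.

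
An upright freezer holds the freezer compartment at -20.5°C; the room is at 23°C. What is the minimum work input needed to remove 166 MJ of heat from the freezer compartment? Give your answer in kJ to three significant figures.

28600 kJ

In absolute terms T_C = 252.65 K and T_H = 296.15 K, so ΔT = 43.50 K.
The reversible limit is COP_R = T_C/ΔT = 5.808, so W_min = Q_C/COP = Q_C·ΔT/T_C.
W_min = 166.0 × 43.50/252.65 = 28.58 MJ = 28580 kJ.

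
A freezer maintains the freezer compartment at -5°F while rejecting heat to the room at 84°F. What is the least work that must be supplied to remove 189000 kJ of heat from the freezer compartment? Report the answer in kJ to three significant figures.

37000 kJ

In absolute terms T_C = 252.59 K and T_H = 302.04 K, so ΔT = 49.44 K.
The reversible limit is COP_R = T_C/ΔT = 5.109, so W_min = Q_C/COP = Q_C·ΔT/T_C.
W_min = 189000 × 49.44/252.59 = 37000 kJ.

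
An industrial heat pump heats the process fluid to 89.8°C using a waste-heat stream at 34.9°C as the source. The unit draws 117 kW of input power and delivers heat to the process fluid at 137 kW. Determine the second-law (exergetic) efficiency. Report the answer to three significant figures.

COP_actual = Q̇_H/Ẇ = 137.0/117.0 = 1.171.
In absolute terms T_C = 308.05 K and T_H = 362.95 K, so ΔT = 54.90 K.
COP_Carnot = T_H/ΔT = 362.95/54.90 = 6.611.
η_II = COP_actual/COP_Carnot = 1.171/6.611 = 0.1771.

0.177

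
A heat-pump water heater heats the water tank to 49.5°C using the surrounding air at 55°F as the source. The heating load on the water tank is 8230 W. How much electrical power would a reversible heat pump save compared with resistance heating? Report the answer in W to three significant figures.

7290 W

In absolute terms T_C = 285.93 K and T_H = 322.65 K, so ΔT = 36.72 K.
COP_Carnot = T_H/ΔT = 322.65/36.72 = 8.786.
Resistance heating needs Ẇ_res = Q̇_H = 8230 W; the reversible heat pump needs only Ẇ_hp = Q̇_H/COP = 936.7 W.
Saving = 8230 − 936.7 = 7293 W.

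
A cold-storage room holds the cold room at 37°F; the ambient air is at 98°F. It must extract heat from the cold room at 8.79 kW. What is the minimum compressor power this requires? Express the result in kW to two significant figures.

In absolute terms T_C = 275.93 K and T_H = 309.82 K, so ΔT = 33.89 K.
COP_Carnot = T_C/ΔT = 275.93/33.89 = 8.142.
Ẇ_min = Q̇/COP_Carnot = 8.790/8.142 = 1.080 kW.

1.1 kW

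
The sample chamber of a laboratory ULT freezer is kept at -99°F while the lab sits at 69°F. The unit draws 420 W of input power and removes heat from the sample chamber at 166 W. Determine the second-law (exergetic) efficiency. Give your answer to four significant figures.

COP_actual = Q̇_C/Ẇ = 166.0/420.0 = 0.3952.
In absolute terms T_C = 200.37 K and T_H = 293.71 K, so ΔT = 93.33 K.
COP_Carnot = T_C/ΔT = 200.37/93.33 = 2.147.
η_II = COP_actual/COP_Carnot = 0.3952/2.147 = 0.1841.

0.1841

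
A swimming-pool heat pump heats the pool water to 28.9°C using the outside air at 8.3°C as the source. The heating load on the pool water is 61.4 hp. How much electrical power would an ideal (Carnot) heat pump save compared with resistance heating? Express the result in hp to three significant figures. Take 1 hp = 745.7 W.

In absolute terms T_C = 281.45 K and T_H = 302.05 K, so ΔT = 20.60 K.
COP_Carnot = T_H/ΔT = 302.05/20.60 = 14.66.
Resistance heating needs Ẇ_res = Q̇_H = 61.40 hp; the reversible heat pump needs only Ẇ_hp = Q̇_H/COP = 4.188 hp.
Saving = 61.40 − 4.188 = 57.21 hp.

57.2 hp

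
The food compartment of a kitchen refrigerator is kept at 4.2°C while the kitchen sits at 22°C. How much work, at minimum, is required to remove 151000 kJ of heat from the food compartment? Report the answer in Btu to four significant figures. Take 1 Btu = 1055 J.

In absolute terms T_C = 277.35 K and T_H = 295.15 K, so ΔT = 17.80 K.
The reversible limit is COP_R = T_C/ΔT = 15.58, so W_min = Q_C/COP = Q_C·ΔT/T_C.
W_min = 151000 × 17.80/277.35 = 9691 kJ = 9186 Btu.

9186 Btu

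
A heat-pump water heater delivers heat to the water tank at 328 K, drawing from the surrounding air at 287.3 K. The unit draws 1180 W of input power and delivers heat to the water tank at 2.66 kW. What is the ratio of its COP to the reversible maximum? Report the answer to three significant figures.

Converting, Q̇_H = 2.660 kW = 2660 W, so COP_actual = Q̇_H/Ẇ = 2660/1180 = 2.254.
The reservoir spacing is ΔT = 328 − 287.3 = 40.70 K.
COP_Carnot = T_H/ΔT = 328.00/40.70 = 8.059.
η_II = COP_actual/COP_Carnot = 2.254/8.059 = 0.2797.

0.280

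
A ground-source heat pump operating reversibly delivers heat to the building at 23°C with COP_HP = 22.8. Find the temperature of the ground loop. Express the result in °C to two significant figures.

COP_HP = T_H/(T_H − T_C) gives T_H − T_C = T_H/COP.
With T_H = 296.15 K, T_C = 296.15 × (1 − 1/22.8) = 283.16 K.
Converting, 283.16 K = 10.01°C.

10 °C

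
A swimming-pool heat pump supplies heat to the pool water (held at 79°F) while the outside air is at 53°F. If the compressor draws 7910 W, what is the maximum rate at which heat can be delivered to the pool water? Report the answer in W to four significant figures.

In absolute terms T_C = 284.82 K and T_H = 299.26 K, so ΔT = 14.44 K.
COP_Carnot = T_H/ΔT = 299.26/14.44 = 20.72.
Q̇_max = COP_Carnot × Ẇ = 20.72 × 7910 W = 163900 W.

163900 W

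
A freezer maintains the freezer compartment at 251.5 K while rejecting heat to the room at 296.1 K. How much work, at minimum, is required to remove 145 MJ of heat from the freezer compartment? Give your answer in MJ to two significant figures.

The reservoir spacing is ΔT = 296.1 − 251.5 = 44.60 K.
The reversible limit is COP_R = T_C/ΔT = 5.639, so W_min = Q_C/COP = Q_C·ΔT/T_C.
W_min = 145.0 × 44.60/251.50 = 25.71 MJ.

26 MJ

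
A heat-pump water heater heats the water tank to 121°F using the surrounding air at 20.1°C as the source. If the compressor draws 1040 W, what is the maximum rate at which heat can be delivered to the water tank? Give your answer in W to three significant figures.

In absolute terms T_C = 293.25 K and T_H = 322.59 K, so ΔT = 29.34 K.
COP_Carnot = T_H/ΔT = 322.59/29.34 = 10.99.
Q̇_max = COP_Carnot × Ẇ = 10.99 × 1040 W = 11430 W.

11400 W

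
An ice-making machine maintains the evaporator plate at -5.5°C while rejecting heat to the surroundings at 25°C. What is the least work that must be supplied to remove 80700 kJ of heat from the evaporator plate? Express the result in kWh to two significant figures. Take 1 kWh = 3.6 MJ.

2.6 kWh

In absolute terms T_C = 267.65 K and T_H = 298.15 K, so ΔT = 30.50 K.
The reversible limit is COP_R = T_C/ΔT = 8.775, so W_min = Q_C/COP = Q_C·ΔT/T_C.
W_min = 80700 × 30.50/267.65 = 9196 kJ = 2.554 kWh.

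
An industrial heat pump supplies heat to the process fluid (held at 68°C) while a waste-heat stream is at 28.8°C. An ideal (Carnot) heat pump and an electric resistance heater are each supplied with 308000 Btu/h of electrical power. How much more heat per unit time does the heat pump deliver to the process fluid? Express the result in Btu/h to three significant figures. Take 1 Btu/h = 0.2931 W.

2370000 Btu/h

In absolute terms T_C = 301.95 K and T_H = 341.15 K, so ΔT = 39.20 K.
COP_Carnot = T_H/ΔT = 341.15/39.20 = 8.703.
The heat pump delivers Q̇_H = COP × Ẇ = 2680000 Btu/h; the resistance heater delivers Ẇ = 308000 Btu/h.
Extra = (COP − 1)·Ẇ = 2372000 Btu/h.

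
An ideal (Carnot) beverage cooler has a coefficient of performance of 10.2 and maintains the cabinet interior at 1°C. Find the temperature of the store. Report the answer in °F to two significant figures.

82 °F

COP_R = T_C/(T_H − T_C) gives T_H − T_C = T_C/COP.
With T_C = 274.15 K, T_H = 274.15 × (1 + 1/10.2) = 301.03 K.
Converting, 301.03 K = 82.18°F.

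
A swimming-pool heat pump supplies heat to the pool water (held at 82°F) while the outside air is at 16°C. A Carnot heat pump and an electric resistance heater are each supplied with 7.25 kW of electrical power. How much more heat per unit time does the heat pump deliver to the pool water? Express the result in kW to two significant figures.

180 kW

In absolute terms T_C = 289.15 K and T_H = 300.93 K, so ΔT = 11.78 K.
COP_Carnot = T_H/ΔT = 300.93/11.78 = 25.55.
The heat pump delivers Q̇_H = COP × Ẇ = 185.2 kW; the resistance heater delivers Ẇ = 7.250 kW.
Extra = (COP − 1)·Ẇ = 178.0 kW.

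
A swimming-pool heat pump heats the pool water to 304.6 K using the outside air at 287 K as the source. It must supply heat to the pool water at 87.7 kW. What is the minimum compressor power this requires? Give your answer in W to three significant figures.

5070 W

The reservoir spacing is ΔT = 304.6 − 287 = 17.60 K.
COP_Carnot = T_H/ΔT = 304.60/17.60 = 17.31.
Ẇ_min = Q̇/COP_Carnot = 87.70/17.31 = 5.067 kW = 5067 W.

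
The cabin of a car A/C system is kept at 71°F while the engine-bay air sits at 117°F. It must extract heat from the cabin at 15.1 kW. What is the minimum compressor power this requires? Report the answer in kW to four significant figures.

In absolute terms T_C = 294.82 K and T_H = 320.37 K, so ΔT = 25.56 K.
COP_Carnot = T_C/ΔT = 294.82/25.56 = 11.54.
Ẇ_min = Q̇/COP_Carnot = 15.10/11.54 = 1.309 kW.

1.309 kW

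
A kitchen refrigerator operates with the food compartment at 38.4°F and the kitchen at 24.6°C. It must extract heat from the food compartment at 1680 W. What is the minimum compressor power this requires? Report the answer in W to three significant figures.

In absolute terms T_C = 276.71 K and T_H = 297.75 K, so ΔT = 21.04 K.
COP_Carnot = T_C/ΔT = 276.71/21.04 = 13.15.
Ẇ_min = Q̇/COP_Carnot = 1680/13.15 = 127.8 W.

128 W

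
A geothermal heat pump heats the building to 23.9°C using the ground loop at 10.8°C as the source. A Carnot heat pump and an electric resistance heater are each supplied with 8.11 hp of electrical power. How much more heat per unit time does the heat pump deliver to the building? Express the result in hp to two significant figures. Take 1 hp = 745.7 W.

180 hp

In absolute terms T_C = 283.95 K and T_H = 297.05 K, so ΔT = 13.10 K.
COP_Carnot = T_H/ΔT = 297.05/13.10 = 22.68.
The heat pump delivers Q̇_H = COP × Ẇ = 183.9 hp; the resistance heater delivers Ẇ = 8.110 hp.
Extra = (COP − 1)·Ẇ = 175.8 hp.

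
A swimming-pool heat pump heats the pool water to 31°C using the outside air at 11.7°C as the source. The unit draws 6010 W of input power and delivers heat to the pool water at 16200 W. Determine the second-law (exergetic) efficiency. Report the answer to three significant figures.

COP_actual = Q̇_H/Ẇ = 16200/6010 = 2.696.
In absolute terms T_C = 284.85 K and T_H = 304.15 K, so ΔT = 19.30 K.
COP_Carnot = T_H/ΔT = 304.15/19.30 = 15.76.
η_II = COP_actual/COP_Carnot = 2.696/15.76 = 0.1710.

0.171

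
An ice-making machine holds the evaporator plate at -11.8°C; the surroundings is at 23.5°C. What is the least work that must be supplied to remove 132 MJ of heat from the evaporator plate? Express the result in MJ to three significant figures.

In absolute terms T_C = 261.35 K and T_H = 296.65 K, so ΔT = 35.30 K.
The reversible limit is COP_R = T_C/ΔT = 7.404, so W_min = Q_C/COP = Q_C·ΔT/T_C.
W_min = 132.0 × 35.30/261.35 = 17.83 MJ.

17.8 MJ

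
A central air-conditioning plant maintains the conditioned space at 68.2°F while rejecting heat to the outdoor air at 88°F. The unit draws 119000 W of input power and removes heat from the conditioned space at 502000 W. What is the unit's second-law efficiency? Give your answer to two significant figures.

COP_actual = Q̇_C/Ẇ = 502000/119000 = 4.218.
In absolute terms T_C = 293.26 K and T_H = 304.26 K, so ΔT = 11.00 K.
COP_Carnot = T_C/ΔT = 293.26/11.00 = 26.66.
η_II = COP_actual/COP_Carnot = 4.218/26.66 = 0.1582.

0.16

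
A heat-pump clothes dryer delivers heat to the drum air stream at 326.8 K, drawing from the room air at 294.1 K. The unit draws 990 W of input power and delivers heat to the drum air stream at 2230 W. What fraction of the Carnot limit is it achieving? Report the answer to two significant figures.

COP_actual = Q̇_H/Ẇ = 2230/990.0 = 2.253.
The reservoir spacing is ΔT = 326.8 − 294.1 = 32.70 K.
COP_Carnot = T_H/ΔT = 326.80/32.70 = 9.994.
η_II = COP_actual/COP_Carnot = 2.253/9.994 = 0.2254.

0.23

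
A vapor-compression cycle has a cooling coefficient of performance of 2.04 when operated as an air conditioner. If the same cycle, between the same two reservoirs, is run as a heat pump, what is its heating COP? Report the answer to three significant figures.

The first law on one cycle gives Q_H = Q_C + W, so Q_H/W = Q_C/W + 1.
COP_HP = COP_R + 1 = 2.04 + 1 = 3.04.

3.04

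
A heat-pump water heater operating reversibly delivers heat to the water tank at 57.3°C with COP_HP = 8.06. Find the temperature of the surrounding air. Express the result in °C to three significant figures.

16.3 °C

COP_HP = T_H/(T_H − T_C) gives T_H − T_C = T_H/COP.
With T_H = 330.45 K, T_C = 330.45 × (1 − 1/8.06) = 289.45 K.
Converting, 289.45 K = 16.30°C.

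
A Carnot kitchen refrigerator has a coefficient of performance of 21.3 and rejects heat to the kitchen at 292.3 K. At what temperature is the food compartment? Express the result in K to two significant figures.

280 K

For a Carnot refrigerator COP_R = T_C/(T_H − T_C), so T_C = COP·T_H/(1 + COP).
With T_H = 292.30 K, T_C = 21.3 × 292.30/22.30 = 279.19 K.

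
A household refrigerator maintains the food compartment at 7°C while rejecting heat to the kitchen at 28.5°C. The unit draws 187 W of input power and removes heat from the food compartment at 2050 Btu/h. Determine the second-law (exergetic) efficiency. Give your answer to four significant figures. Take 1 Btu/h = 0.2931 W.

Converting, Q̇_C = 2050 Btu/h = 600.9 W, so COP_actual = Q̇_C/Ẇ = 600.9/187.0 = 3.213.
In absolute terms T_C = 280.15 K and T_H = 301.65 K, so ΔT = 21.50 K.
COP_Carnot = T_C/ΔT = 280.15/21.50 = 13.03.
η_II = COP_actual/COP_Carnot = 3.213/13.03 = 0.2466.

0.2466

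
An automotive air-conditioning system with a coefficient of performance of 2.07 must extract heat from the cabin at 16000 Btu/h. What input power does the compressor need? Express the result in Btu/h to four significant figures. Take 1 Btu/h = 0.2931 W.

7729 Btu/h

Ẇ = Q̇_C/COP = 16000/2.07 = 7729 Btu/h.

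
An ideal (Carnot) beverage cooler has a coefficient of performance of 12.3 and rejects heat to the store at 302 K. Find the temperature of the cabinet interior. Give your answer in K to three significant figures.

279 K

For a Carnot refrigerator COP_R = T_C/(T_H − T_C), so T_C = COP·T_H/(1 + COP).
With T_H = 302.00 K, T_C = 12.3 × 302.00/13.30 = 279.29 K.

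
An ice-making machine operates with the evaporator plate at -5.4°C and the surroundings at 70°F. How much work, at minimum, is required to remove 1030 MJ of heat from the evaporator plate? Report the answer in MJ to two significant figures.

100 MJ

In absolute terms T_C = 267.75 K and T_H = 294.26 K, so ΔT = 26.51 K.
The reversible limit is COP_R = T_C/ΔT = 10.10, so W_min = Q_C/COP = Q_C·ΔT/T_C.
W_min = 1030 × 26.51/267.75 = 102.0 MJ.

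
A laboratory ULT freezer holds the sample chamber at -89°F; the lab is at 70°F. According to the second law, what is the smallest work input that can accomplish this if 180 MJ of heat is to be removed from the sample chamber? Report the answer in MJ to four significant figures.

In absolute terms T_C = 205.93 K and T_H = 294.26 K, so ΔT = 88.33 K.
The reversible limit is COP_R = T_C/ΔT = 2.331, so W_min = Q_C/COP = Q_C·ΔT/T_C.
W_min = 180.0 × 88.33/205.93 = 77.21 MJ.

77.21 MJ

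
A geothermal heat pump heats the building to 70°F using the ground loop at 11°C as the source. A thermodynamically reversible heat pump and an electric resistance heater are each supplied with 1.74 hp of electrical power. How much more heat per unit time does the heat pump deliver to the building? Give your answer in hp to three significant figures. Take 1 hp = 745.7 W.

48.9 hp

In absolute terms T_C = 284.15 K and T_H = 294.26 K, so ΔT = 10.11 K.
COP_Carnot = T_H/ΔT = 294.26/10.11 = 29.10.
The heat pump delivers Q̇_H = COP × Ẇ = 50.64 hp; the resistance heater delivers Ẇ = 1.740 hp.
Extra = (COP − 1)·Ẇ = 48.90 hp.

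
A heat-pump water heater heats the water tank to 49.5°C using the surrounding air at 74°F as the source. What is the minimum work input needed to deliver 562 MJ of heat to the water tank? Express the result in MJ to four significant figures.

In absolute terms T_C = 296.48 K and T_H = 322.65 K, so ΔT = 26.17 K.
The reversible limit is COP_HP = T_H/ΔT = 12.33, so W_min = Q_H/COP = Q_H·ΔT/T_H.
W_min = 562.0 × 26.17/322.65 = 45.58 MJ.

45.58 MJ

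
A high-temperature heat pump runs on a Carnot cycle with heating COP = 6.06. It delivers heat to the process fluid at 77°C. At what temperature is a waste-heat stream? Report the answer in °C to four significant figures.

19.22 °C

COP_HP = T_H/(T_H − T_C) gives T_H − T_C = T_H/COP.
With T_H = 350.15 K, T_C = 350.15 × (1 − 1/6.06) = 292.37 K.
Converting, 292.37 K = 19.22°C.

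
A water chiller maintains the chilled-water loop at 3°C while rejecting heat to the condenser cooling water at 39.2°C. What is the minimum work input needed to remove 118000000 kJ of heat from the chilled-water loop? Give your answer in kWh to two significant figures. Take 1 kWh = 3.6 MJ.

In absolute terms T_C = 276.15 K and T_H = 312.35 K, so ΔT = 36.20 K.
The reversible limit is COP_R = T_C/ΔT = 7.628, so W_min = Q_C/COP = Q_C·ΔT/T_C.
W_min = 118000000 × 36.20/276.15 = 15470000 kJ = 4297 kWh.

4300 kWh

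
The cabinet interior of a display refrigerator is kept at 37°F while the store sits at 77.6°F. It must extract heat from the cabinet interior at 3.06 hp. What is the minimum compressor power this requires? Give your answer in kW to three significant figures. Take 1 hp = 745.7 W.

0.187 kW

In absolute terms T_C = 275.93 K and T_H = 298.48 K, so ΔT = 22.56 K.
COP_Carnot = T_C/ΔT = 275.93/22.56 = 12.23.
Ẇ_min = Q̇/COP_Carnot = 3.060/12.23 = 0.2501 hp = 0.1865 kW.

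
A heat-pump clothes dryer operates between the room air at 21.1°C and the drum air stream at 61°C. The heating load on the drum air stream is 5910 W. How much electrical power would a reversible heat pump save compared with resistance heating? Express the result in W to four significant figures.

5204 W

In absolute terms T_C = 294.25 K and T_H = 334.15 K, so ΔT = 39.90 K.
COP_Carnot = T_H/ΔT = 334.15/39.90 = 8.375.
Resistance heating needs Ẇ_res = Q̇_H = 5910 W; the reversible heat pump needs only Ẇ_hp = Q̇_H/COP = 705.7 W.
Saving = 5910 − 705.7 = 5204 W.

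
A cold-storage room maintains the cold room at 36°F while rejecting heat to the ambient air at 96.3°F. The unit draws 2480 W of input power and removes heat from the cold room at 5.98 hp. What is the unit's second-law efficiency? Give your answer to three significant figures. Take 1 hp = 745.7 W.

Converting, Q̇_C = 5.980 hp = 4459 W, so COP_actual = Q̇_C/Ẇ = 4459/2480 = 1.798.
In absolute terms T_C = 275.37 K and T_H = 308.87 K, so ΔT = 33.50 K.
COP_Carnot = T_C/ΔT = 275.37/33.50 = 8.220.
η_II = COP_actual/COP_Carnot = 1.798/8.220 = 0.2187.

0.219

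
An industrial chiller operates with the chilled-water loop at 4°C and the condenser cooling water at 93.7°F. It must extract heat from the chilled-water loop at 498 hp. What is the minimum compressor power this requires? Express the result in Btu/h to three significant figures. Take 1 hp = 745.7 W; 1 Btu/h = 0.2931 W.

138000 Btu/h

In absolute terms T_C = 277.15 K and T_H = 307.43 K, so ΔT = 30.28 K.
COP_Carnot = T_C/ΔT = 277.15/30.28 = 9.154.
Ẇ_min = Q̇/COP_Carnot = 498.0/9.154 = 54.40 hp = 138400 Btu/h.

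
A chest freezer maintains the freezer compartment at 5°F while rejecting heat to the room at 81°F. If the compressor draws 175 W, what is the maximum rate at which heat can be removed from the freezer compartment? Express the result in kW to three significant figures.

1.07 kW

In absolute terms T_C = 258.15 K and T_H = 300.37 K, so ΔT = 42.22 K.
COP_Carnot = T_C/ΔT = 258.15/42.22 = 6.114.
Q̇_max = COP_Carnot × Ẇ = 6.114 × 175.0 W = 1070 W = 1.070 kW.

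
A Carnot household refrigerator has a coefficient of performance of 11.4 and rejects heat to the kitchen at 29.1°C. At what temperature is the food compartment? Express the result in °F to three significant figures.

40.5 °F

For a Carnot refrigerator COP_R = T_C/(T_H − T_C), so T_C = COP·T_H/(1 + COP).
With T_H = 302.25 K, T_C = 11.4 × 302.25/12.40 = 277.88 K.
Converting, 277.88 K = 40.51°F.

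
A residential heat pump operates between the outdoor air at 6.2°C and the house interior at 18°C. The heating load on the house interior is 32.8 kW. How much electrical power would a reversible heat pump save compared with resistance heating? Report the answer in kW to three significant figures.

In absolute terms T_C = 279.35 K and T_H = 291.15 K, so ΔT = 11.80 K.
COP_Carnot = T_H/ΔT = 291.15/11.80 = 24.67.
Resistance heating needs Ẇ_res = Q̇_H = 32.80 kW; the reversible heat pump needs only Ẇ_hp = Q̇_H/COP = 1.329 kW.
Saving = 32.80 − 1.329 = 31.47 kW.

31.5 kW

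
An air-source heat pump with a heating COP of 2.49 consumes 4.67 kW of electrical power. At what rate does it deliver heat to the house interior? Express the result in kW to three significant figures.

Q̇_H = COP_HP × Ẇ = 2.49 × 4.670 = 11.63 kW.

11.6 kW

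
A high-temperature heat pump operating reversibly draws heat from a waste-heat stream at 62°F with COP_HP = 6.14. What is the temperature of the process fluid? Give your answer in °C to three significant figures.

73.1 °C

COP_HP = T_H/(T_H − T_C) rearranges to T_H = COP·T_C/(COP − 1).
With T_C = 289.82 K, T_H = 6.14 × 289.82/5.140 = 346.20 K.
Converting, 346.20 K = 73.05°C.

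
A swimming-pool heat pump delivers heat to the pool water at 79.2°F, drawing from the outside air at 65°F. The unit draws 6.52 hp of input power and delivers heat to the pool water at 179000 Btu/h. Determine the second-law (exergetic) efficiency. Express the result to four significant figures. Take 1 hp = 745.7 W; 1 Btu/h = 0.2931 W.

0.2844

Converting, Q̇_H = 179000 Btu/h = 70.36 hp, so COP_actual = Q̇_H/Ẇ = 70.36/6.520 = 10.79.
In absolute terms T_C = 291.48 K and T_H = 299.37 K, so ΔT = 7.889 K.
COP_Carnot = T_H/ΔT = 299.37/7.889 = 37.95.
η_II = COP_actual/COP_Carnot = 10.79/37.95 = 0.2844.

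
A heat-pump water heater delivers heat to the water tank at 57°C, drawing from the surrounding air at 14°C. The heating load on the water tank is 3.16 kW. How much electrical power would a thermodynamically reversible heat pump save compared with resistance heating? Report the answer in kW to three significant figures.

2.75 kW

In absolute terms T_C = 287.15 K and T_H = 330.15 K, so ΔT = 43.00 K.
COP_Carnot = T_H/ΔT = 330.15/43.00 = 7.678.
Resistance heating needs Ẇ_res = Q̇_H = 3.160 kW; the reversible heat pump needs only Ẇ_hp = Q̇_H/COP = 0.4116 kW.
Saving = 3.160 − 0.4116 = 2.748 kW.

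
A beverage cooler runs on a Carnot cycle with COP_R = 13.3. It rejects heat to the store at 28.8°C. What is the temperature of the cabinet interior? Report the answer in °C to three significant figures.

7.68 °C

For a Carnot refrigerator COP_R = T_C/(T_H − T_C), so T_C = COP·T_H/(1 + COP).
With T_H = 301.95 K, T_C = 13.3 × 301.95/14.30 = 280.83 K.
Converting, 280.83 K = 7.68°C.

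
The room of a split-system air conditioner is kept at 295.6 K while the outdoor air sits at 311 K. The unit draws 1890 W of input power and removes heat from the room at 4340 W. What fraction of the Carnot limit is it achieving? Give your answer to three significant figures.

COP_actual = Q̇_C/Ẇ = 4340/1890 = 2.296.
The reservoir spacing is ΔT = 311 − 295.6 = 15.40 K.
COP_Carnot = T_C/ΔT = 295.60/15.40 = 19.19.
η_II = COP_actual/COP_Carnot = 2.296/19.19 = 0.1196.

0.120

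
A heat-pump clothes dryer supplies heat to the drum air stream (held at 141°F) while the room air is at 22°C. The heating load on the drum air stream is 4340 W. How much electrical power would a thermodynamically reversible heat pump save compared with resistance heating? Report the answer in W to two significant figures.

In absolute terms T_C = 295.15 K and T_H = 333.71 K, so ΔT = 38.56 K.
COP_Carnot = T_H/ΔT = 333.71/38.56 = 8.655.
Resistance heating needs Ẇ_res = Q̇_H = 4340 W; the reversible heat pump needs only Ẇ_hp = Q̇_H/COP = 501.4 W.
Saving = 4340 − 501.4 = 3839 W.

3800 W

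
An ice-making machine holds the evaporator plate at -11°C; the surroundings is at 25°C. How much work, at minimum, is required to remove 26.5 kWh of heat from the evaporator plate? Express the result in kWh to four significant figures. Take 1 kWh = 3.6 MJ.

In absolute terms T_C = 262.15 K and T_H = 298.15 K, so ΔT = 36.00 K.
The reversible limit is COP_R = T_C/ΔT = 7.282, so W_min = Q_C/COP = Q_C·ΔT/T_C.
W_min = 26.50 × 36.00/262.15 = 3.639 kWh.

3.639 kWh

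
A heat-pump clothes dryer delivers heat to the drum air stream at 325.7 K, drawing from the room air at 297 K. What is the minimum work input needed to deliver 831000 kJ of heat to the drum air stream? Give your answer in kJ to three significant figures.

The reservoir spacing is ΔT = 325.7 − 297 = 28.70 K.
The reversible limit is COP_HP = T_H/ΔT = 11.35, so W_min = Q_H/COP = Q_H·ΔT/T_H.
W_min = 831000 × 28.70/325.70 = 73230 kJ.

73200 kJ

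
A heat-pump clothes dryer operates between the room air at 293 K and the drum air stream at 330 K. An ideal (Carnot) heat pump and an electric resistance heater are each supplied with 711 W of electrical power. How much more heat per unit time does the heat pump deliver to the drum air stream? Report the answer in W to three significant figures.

The reservoir spacing is ΔT = 330 − 293 = 37.00 K.
COP_Carnot = T_H/ΔT = 330.00/37.00 = 8.919.
The heat pump delivers Q̇_H = COP × Ẇ = 6341 W; the resistance heater delivers Ẇ = 711.0 W.
Extra = (COP − 1)·Ẇ = 5630 W.

5630 W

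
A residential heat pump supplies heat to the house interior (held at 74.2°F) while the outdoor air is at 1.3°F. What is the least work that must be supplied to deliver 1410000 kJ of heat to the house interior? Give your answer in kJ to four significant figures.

In absolute terms T_C = 256.09 K and T_H = 296.59 K, so ΔT = 40.50 K.
The reversible limit is COP_HP = T_H/ΔT = 7.323, so W_min = Q_H/COP = Q_H·ΔT/T_H.
W_min = 1410000 × 40.50/296.59 = 192500 kJ.

192500 kJ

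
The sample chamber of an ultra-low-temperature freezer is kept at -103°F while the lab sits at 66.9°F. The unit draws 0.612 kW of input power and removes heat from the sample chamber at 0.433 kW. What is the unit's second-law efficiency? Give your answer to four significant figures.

COP_actual = Q̇_C/Ẇ = 0.4330/0.6120 = 0.7075.
In absolute terms T_C = 198.15 K and T_H = 292.54 K, so ΔT = 94.39 K.
COP_Carnot = T_C/ΔT = 198.15/94.39 = 2.099.
η_II = COP_actual/COP_Carnot = 0.7075/2.099 = 0.3370.

0.3370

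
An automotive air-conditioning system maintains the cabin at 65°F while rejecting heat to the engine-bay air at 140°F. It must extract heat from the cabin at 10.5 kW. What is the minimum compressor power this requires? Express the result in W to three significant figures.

1500 W

In absolute terms T_C = 291.48 K and T_H = 333.15 K, so ΔT = 41.67 K.
COP_Carnot = T_C/ΔT = 291.48/41.67 = 6.996.
Ẇ_min = Q̇/COP_Carnot = 10.50/6.996 = 1.501 kW = 1501 W.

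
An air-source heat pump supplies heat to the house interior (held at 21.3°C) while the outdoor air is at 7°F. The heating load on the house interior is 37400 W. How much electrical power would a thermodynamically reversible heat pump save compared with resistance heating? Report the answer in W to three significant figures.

In absolute terms T_C = 259.26 K and T_H = 294.45 K, so ΔT = 35.19 K.
COP_Carnot = T_H/ΔT = 294.45/35.19 = 8.368.
Resistance heating needs Ẇ_res = Q̇_H = 37400 W; the reversible heat pump needs only Ẇ_hp = Q̇_H/COP = 4470 W.
Saving = 37400 − 4470 = 32930 W.

32900 W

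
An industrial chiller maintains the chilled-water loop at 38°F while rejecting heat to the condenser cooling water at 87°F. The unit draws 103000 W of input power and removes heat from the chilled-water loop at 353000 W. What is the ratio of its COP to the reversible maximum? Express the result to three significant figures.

0.337

COP_actual = Q̇_C/Ẇ = 353000/103000 = 3.427.
In absolute terms T_C = 276.48 K and T_H = 303.71 K, so ΔT = 27.22 K.
COP_Carnot = T_C/ΔT = 276.48/27.22 = 10.16.
η_II = COP_actual/COP_Carnot = 3.427/10.16 = 0.3374.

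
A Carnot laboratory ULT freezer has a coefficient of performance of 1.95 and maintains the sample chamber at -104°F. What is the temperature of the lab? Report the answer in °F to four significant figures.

COP_R = T_C/(T_H − T_C) gives T_H − T_C = T_C/COP.
With T_C = 197.59 K, T_H = 197.59 × (1 + 1/1.95) = 298.92 K.
Converting, 298.92 K = 78.39°F.

78.39 °F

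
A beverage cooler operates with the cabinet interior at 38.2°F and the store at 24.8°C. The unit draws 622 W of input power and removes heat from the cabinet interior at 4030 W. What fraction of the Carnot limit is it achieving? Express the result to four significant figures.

COP_actual = Q̇_C/Ẇ = 4030/622.0 = 6.479.
In absolute terms T_C = 276.59 K and T_H = 297.95 K, so ΔT = 21.36 K.
COP_Carnot = T_C/ΔT = 276.59/21.36 = 12.95.
η_II = COP_actual/COP_Carnot = 6.479/12.95 = 0.5002.

0.5002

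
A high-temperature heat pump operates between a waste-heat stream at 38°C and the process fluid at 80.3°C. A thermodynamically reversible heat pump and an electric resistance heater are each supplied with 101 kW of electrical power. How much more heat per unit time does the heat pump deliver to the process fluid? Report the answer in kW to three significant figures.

743 kW

In absolute terms T_C = 311.15 K and T_H = 353.45 K, so ΔT = 42.30 K.
COP_Carnot = T_H/ΔT = 353.45/42.30 = 8.356.
The heat pump delivers Q̇_H = COP × Ẇ = 843.9 kW; the resistance heater delivers Ẇ = 101.0 kW.
Extra = (COP − 1)·Ẇ = 742.9 kW.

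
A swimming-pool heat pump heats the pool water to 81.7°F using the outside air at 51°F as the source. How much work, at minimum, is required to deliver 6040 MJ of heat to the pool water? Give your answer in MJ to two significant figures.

340 MJ

In absolute terms T_C = 283.71 K and T_H = 300.76 K, so ΔT = 17.06 K.
The reversible limit is COP_HP = T_H/ΔT = 17.63, so W_min = Q_H/COP = Q_H·ΔT/T_H.
W_min = 6040 × 17.06/300.76 = 342.5 MJ.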